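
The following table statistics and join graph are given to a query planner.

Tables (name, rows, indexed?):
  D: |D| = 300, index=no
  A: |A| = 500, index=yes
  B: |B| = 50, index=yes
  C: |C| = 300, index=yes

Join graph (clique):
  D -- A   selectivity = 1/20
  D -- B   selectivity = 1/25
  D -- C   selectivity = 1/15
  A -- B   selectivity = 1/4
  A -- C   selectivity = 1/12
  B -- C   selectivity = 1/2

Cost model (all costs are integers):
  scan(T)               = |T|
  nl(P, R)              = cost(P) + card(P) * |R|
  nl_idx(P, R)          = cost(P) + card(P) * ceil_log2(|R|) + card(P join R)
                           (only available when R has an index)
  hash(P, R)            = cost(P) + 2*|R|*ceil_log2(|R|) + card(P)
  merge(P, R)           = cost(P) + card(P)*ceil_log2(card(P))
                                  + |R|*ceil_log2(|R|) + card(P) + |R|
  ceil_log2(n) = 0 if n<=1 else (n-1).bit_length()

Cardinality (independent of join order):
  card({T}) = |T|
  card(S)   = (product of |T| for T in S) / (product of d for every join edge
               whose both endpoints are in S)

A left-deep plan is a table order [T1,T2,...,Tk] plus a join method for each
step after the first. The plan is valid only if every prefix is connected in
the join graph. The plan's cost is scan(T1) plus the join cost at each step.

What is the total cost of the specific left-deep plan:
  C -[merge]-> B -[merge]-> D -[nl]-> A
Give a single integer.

step 1: scan C: cost=300, card=300
step 2: join B via merge
    card(P join B) = 300*50/(2) = 7500
    cost = 300 + 300*9 + 50*6 + 300 + 50 = 3650
step 3: join D via merge
    card(P join D) = 7500*300/(25*15) = 6000
    cost = 3650 + 7500*13 + 300*9 + 7500 + 300 = 111650
step 4: join A via nl
    card(P join A) = 6000*500/(20*4*12) = 3125
    cost = 111650 + 6000*500 = 3111650

3111650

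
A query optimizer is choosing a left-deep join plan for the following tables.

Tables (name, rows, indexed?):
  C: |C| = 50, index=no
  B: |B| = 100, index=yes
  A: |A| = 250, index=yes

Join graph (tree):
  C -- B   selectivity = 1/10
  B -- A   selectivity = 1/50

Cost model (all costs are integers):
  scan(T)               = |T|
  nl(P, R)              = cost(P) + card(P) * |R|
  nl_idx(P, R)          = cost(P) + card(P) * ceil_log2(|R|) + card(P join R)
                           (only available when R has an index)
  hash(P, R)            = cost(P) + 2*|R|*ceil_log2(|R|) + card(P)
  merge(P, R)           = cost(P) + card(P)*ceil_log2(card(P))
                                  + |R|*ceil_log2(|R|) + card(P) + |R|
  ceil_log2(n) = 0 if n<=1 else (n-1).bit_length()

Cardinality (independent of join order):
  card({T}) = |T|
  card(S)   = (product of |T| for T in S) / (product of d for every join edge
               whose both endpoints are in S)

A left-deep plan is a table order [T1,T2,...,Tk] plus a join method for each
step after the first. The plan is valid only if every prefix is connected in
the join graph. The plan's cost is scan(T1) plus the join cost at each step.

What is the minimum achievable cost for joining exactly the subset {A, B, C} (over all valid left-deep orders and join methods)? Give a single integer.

2500

Selinger DP over subsets of {A,B,C}:
  {C}: scan cost=50, card=50
  {B}: scan cost=100, card=100
  {A}: scan cost=250, card=250
  {BC}: card=500; try (C,hash)→800, (B,nl_idx)→900, (B,merge)→1200, (C,merge)→1250, (B,hash)→1500, (B,nl)→5050 …(+1); best=800 via (C,hash)
  {AB}: card=500; try (A,nl_idx)→1400, (B,hash)→1900, (B,nl_idx)→2500, (A,merge)→3150, (B,merge)→3300, (A,hash)→4200 …(+2); best=1400 via (A,nl_idx)
  {ABC}: card=2500; try (C,hash)→2500, (A,hash)→5300, (C,merge)→6750, (A,nl_idx)→7300, (A,merge)→8050, (C,nl)→26400 …(+1); best=2500 via (C,hash)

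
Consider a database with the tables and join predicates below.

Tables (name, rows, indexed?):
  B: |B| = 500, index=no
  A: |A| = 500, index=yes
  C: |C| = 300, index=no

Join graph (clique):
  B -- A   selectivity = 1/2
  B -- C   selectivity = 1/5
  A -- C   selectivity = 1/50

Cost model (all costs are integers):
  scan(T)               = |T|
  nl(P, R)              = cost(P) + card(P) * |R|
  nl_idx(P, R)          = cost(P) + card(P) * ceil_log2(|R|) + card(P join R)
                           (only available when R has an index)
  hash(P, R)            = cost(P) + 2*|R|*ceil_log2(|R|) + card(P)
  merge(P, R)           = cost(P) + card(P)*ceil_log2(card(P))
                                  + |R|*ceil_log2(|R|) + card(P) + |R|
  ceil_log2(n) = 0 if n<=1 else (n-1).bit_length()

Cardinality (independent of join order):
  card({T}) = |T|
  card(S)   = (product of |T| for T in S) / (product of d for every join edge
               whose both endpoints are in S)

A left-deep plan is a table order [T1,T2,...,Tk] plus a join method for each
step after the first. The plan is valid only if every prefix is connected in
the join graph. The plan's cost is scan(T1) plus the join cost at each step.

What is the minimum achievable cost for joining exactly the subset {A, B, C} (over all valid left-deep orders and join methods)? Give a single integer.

18000

Selinger DP over subsets of {A,B,C}:
  {B}: scan cost=500, card=500
  {A}: scan cost=500, card=500
  {C}: scan cost=300, card=300
  {AB}: card=125000; try (B,hash)→10000, (A,hash)→10000, (B,merge)→10500, (A,merge)→10500, (A,nl_idx)→130000, (B,nl)→250500 …(+1); best=10000 via (B,hash)
  {BC}: card=30000; try (C,hash)→6400, (B,merge)→8300, (C,merge)→8500, (B,hash)→9600, (B,nl)→150300, (C,nl)→150500; best=6400 via (C,hash)
  {AC}: card=3000; try (A,nl_idx)→6000, (C,hash)→6400, (A,merge)→8300, (C,merge)→8500, (A,hash)→9600, (A,nl)→150300 …(+1); best=6000 via (A,nl_idx)
  {ABC}: card=150000; try (B,hash)→18000, (A,hash)→45400, (B,merge)→50000, (C,hash)→140400, (A,nl_idx)→426400, (A,merge)→491400 …(+4); best=18000 via (B,hash)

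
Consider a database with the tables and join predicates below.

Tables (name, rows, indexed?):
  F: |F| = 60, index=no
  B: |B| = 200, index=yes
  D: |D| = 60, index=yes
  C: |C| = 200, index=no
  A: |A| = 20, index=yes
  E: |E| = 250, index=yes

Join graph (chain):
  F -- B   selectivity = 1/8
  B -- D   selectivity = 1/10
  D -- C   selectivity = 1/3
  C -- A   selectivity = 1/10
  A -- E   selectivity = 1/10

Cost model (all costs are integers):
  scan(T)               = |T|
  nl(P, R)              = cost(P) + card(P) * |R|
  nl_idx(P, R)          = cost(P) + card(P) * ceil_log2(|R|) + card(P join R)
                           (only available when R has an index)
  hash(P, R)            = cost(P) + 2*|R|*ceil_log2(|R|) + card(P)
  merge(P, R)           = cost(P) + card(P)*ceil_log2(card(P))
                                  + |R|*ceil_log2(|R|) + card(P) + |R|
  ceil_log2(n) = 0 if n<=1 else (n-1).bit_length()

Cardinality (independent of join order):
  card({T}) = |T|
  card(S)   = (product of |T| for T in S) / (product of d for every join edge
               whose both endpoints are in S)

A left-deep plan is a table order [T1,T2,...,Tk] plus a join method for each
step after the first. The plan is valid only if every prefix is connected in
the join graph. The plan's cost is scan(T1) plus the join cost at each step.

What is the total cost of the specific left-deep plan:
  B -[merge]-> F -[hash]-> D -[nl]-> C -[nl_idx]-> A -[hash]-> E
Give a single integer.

step 1: scan B: cost=200, card=200
step 2: join F via merge
    card(P join F) = 200*60/(8) = 1500
    cost = 200 + 200*8 + 60*6 + 200 + 60 = 2420
step 3: join D via hash
    card(P join D) = 1500*60/(10) = 9000
    cost = 2420 + 2*60*6 + 1500 = 4640
step 4: join C via nl
    card(P join C) = 9000*200/(3) = 600000
    cost = 4640 + 9000*200 = 1804640
step 5: join A via nl_idx
    card(P join A) = 600000*20/(10) = 1200000
    cost = 1804640 + 600000*5 + 1200000 = 6004640
step 6: join E via hash
    card(P join E) = 1200000*250/(10) = 30000000
    cost = 6004640 + 2*250*8 + 1200000 = 7208640

7208640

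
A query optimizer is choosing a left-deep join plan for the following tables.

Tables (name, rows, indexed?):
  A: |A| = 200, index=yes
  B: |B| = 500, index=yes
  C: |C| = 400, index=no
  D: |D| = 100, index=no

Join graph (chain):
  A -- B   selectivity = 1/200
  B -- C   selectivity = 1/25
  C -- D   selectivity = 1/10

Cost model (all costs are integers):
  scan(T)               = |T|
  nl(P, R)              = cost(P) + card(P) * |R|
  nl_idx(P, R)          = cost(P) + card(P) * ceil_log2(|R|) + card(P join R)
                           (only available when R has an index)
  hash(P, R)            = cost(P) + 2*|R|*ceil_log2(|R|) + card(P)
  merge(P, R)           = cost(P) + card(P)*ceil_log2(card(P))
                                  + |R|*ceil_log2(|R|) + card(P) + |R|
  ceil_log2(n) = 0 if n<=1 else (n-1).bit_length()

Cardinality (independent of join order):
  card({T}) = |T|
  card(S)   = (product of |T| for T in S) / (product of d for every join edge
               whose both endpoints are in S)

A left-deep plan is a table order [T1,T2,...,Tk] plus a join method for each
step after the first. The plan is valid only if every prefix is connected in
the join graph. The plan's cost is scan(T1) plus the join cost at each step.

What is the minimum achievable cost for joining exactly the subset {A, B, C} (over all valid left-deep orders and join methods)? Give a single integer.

Selinger DP over subsets of {A,B,C}:
  {A}: scan cost=200, card=200
  {B}: scan cost=500, card=500
  {C}: scan cost=400, card=400
  {AB}: card=500; try (B,nl_idx)→2500, (A,hash)→4200, (A,nl_idx)→5000, (B,merge)→7000, (A,merge)→7300, (B,hash)→9400 …(+2); best=2500 via (B,nl_idx)
  {BC}: card=8000; try (C,hash)→8200, (B,merge)→9400, (C,merge)→9500, (B,hash)→9800, (B,nl_idx)→12000, (B,nl)→200400 …(+1); best=8200 via (C,hash)
  {ABC}: card=8000; try (C,hash)→10200, (C,merge)→11500, (A,hash)→19400, (A,nl_idx)→80200, (A,merge)→122000, (C,nl)→202500 …(+1); best=10200 via (C,hash)

10200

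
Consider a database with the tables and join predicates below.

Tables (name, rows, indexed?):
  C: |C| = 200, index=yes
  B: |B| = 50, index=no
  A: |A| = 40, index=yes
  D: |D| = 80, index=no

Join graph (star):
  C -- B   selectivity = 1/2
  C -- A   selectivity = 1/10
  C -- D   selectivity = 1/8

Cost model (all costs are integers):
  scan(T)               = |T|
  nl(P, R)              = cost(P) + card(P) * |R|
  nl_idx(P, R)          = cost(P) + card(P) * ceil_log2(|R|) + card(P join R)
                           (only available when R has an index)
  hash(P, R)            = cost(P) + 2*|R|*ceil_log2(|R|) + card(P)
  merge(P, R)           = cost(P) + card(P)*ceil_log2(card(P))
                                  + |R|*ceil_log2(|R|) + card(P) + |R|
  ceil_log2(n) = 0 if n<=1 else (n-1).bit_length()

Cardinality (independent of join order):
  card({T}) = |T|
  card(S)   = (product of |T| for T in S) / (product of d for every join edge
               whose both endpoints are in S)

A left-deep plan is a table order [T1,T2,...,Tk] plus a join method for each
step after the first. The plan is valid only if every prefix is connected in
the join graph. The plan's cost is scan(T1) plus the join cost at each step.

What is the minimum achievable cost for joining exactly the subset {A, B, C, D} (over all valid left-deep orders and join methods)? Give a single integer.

Selinger DP over subsets of {A,B,C,D}:
  {C}: scan cost=200, card=200
  {B}: scan cost=50, card=50
  {A}: scan cost=40, card=40
  {D}: scan cost=80, card=80
  {BC}: card=5000; try (B,hash)→1000, (C,merge)→2200, (B,merge)→2350, (C,hash)→3300, (C,nl_idx)→5450, (C,nl)→10050 …(+1); best=1000 via (B,hash)
  {AC}: card=800; try (A,hash)→880, (C,nl_idx)→1160, (C,merge)→2120, (A,nl_idx)→2200, (A,merge)→2280, (C,hash)→3280 …(+2); best=880 via (A,hash)
  {CD}: card=2000; try (D,hash)→1520, (C,merge)→2520, (D,merge)→2640, (C,nl_idx)→2720, (C,hash)→3360, (C,nl)→16080 …(+1); best=1520 via (D,hash)
  {ABC}: card=20000; try (B,hash)→2280, (A,hash)→6480, (B,merge)→10030, (B,nl)→40880, (A,nl_idx)→51000, (A,merge)→71280 …(+1); best=2280 via (B,hash)
  {BCD}: card=50000; try (B,hash)→4120, (D,hash)→7120, (B,merge)→25870, (D,merge)→71640, (B,nl)→101520, (D,nl)→401000; best=4120 via (B,hash)
  {ACD}: card=8000; try (D,hash)→2800, (A,hash)→4000, (D,merge)→10320, (A,nl_idx)→21520, (A,merge)→25800, (D,nl)→64880 …(+1); best=2800 via (D,hash)
  {ABCD}: card=200000; try (B,hash)→11400, (D,hash)→23400, (A,hash)→54600, (B,merge)→115150, (D,merge)→322920, (B,nl)→402800 …(+4); best=11400 via (B,hash)

11400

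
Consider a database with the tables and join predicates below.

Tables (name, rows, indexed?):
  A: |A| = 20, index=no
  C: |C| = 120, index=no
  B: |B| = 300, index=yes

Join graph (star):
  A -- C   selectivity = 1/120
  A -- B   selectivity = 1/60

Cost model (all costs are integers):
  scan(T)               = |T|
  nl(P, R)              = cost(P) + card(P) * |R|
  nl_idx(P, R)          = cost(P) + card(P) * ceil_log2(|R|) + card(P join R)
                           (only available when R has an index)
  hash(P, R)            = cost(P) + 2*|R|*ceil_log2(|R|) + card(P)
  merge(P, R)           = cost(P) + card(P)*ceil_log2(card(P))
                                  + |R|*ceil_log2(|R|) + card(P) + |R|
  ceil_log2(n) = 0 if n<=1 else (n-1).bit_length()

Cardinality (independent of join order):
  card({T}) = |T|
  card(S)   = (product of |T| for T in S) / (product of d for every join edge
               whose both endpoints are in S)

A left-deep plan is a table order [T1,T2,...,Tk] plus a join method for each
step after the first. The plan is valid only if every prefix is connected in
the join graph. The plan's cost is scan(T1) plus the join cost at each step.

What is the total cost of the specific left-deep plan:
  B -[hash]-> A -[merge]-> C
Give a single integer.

2560

step 1: scan B: cost=300, card=300
step 2: join A via hash
    card(P join A) = 300*20/(60) = 100
    cost = 300 + 2*20*5 + 300 = 800
step 3: join C via merge
    card(P join C) = 100*120/(120) = 100
    cost = 800 + 100*7 + 120*7 + 100 + 120 = 2560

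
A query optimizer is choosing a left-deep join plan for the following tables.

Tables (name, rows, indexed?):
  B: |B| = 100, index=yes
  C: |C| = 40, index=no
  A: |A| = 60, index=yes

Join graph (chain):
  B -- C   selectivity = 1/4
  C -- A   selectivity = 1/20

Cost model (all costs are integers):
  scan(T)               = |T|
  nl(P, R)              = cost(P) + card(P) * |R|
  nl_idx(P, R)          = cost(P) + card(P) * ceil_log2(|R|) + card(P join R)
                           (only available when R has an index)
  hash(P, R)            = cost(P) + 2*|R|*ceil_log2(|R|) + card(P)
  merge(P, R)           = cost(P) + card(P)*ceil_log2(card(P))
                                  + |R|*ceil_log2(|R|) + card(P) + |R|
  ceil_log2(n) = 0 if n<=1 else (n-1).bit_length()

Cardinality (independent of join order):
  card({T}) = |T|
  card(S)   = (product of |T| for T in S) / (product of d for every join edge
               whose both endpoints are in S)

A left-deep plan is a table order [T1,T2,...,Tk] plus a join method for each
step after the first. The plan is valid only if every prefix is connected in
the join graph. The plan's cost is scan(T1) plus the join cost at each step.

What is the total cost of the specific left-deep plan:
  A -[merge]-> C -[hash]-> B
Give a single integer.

step 1: scan A: cost=60, card=60
step 2: join C via merge
    card(P join C) = 60*40/(20) = 120
    cost = 60 + 60*6 + 40*6 + 60 + 40 = 760
step 3: join B via hash
    card(P join B) = 120*100/(4) = 3000
    cost = 760 + 2*100*7 + 120 = 2280

2280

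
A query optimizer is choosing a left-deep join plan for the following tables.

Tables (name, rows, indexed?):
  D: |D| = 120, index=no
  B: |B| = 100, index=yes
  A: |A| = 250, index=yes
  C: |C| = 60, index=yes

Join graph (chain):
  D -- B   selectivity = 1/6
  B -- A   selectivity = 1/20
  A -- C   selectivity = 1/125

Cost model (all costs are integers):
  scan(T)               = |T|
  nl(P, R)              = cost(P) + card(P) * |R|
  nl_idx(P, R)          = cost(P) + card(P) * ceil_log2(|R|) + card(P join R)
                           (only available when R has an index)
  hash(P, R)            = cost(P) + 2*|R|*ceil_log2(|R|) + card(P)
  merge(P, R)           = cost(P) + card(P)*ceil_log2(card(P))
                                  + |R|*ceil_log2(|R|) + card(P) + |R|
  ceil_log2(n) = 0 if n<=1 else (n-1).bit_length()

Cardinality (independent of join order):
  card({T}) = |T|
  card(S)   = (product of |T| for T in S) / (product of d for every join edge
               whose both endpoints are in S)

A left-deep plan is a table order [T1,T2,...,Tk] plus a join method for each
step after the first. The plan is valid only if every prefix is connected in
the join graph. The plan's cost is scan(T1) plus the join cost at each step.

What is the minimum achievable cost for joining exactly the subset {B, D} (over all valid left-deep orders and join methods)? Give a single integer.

Selinger DP over subsets of {B,D}:
  {D}: scan cost=120, card=120
  {B}: scan cost=100, card=100
  {BD}: card=2000; try (B,hash)→1640, (D,merge)→1860, (D,hash)→1880, (B,merge)→1880, (B,nl_idx)→2960, (D,nl)→12100 …(+1); best=1640 via (B,hash)

1640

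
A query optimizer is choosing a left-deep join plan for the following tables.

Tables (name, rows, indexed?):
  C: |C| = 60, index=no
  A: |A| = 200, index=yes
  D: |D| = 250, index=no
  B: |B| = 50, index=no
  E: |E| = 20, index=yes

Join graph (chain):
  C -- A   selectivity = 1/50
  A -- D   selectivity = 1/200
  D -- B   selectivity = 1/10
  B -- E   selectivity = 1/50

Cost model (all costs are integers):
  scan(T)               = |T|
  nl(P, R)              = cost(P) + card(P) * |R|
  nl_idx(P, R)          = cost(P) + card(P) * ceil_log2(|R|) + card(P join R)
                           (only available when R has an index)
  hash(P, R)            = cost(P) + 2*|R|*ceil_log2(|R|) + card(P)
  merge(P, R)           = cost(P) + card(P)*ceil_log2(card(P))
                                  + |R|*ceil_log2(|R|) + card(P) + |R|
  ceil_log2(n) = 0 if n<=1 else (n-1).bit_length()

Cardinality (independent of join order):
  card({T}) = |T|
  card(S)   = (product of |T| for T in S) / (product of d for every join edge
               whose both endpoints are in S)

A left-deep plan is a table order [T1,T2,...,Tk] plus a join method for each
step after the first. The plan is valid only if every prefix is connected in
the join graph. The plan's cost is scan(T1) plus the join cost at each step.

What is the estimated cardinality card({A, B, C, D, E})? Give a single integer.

Tables in S: A(200), B(50), C(60), D(250), E(20)
Edges inside S: C-A(d=50), A-D(d=200), D-B(d=10), B-E(d=50)
numerator = 200 * 50 * 60 * 250 * 20 = 3000000000
denominator = 50 * 200 * 10 * 50 = 5000000
card(S) = 3000000000 / 5000000 = 600

600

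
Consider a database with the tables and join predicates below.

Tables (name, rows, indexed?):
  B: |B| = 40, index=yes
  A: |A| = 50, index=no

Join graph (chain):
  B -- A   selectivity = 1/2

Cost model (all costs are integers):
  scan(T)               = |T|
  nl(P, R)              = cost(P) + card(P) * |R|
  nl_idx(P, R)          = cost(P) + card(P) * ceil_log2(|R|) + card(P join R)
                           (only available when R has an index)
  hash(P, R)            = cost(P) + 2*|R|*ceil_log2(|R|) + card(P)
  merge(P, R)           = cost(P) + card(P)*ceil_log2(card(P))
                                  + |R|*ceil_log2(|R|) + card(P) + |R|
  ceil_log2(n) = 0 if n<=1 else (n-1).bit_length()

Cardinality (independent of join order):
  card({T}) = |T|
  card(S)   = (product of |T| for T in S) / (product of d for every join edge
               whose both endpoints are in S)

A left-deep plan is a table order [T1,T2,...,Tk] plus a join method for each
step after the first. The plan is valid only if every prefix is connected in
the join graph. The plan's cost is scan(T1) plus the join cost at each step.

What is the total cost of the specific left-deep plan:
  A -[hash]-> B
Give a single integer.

step 1: scan A: cost=50, card=50
step 2: join B via hash
    card(P join B) = 50*40/(2) = 1000
    cost = 50 + 2*40*6 + 50 = 580

580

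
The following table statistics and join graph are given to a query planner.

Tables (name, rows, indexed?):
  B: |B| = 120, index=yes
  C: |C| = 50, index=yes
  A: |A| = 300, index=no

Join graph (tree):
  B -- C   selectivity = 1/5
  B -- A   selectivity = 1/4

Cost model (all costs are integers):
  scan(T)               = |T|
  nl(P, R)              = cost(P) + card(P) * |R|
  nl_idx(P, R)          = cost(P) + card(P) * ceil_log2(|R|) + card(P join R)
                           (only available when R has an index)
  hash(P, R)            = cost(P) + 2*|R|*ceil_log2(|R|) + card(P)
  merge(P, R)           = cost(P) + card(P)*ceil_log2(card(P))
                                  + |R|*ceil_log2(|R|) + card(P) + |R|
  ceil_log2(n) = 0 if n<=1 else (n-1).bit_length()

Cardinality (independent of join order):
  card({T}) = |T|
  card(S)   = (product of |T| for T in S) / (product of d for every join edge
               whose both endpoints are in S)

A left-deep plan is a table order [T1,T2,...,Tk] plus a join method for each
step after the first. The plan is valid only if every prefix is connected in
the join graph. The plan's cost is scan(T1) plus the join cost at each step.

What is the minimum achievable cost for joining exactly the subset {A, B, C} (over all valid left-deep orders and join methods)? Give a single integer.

7440

Selinger DP over subsets of {A,B,C}:
  {B}: scan cost=120, card=120
  {C}: scan cost=50, card=50
  {A}: scan cost=300, card=300
  {BC}: card=1200; try (C,hash)→840, (B,merge)→1360, (C,merge)→1430, (B,nl_idx)→1600, (B,hash)→1780, (C,nl_idx)→2040 …(+2); best=840 via (C,hash)
  {AB}: card=9000; try (B,hash)→2280, (A,merge)→4080, (B,merge)→4260, (A,hash)→5640, (B,nl_idx)→11400, (A,nl)→36120 …(+1); best=2280 via (B,hash)
  {ABC}: card=90000; try (A,hash)→7440, (C,hash)→11880, (A,merge)→18240, (C,merge)→137630, (C,nl_idx)→146280, (A,nl)→360840 …(+1); best=7440 via (A,hash)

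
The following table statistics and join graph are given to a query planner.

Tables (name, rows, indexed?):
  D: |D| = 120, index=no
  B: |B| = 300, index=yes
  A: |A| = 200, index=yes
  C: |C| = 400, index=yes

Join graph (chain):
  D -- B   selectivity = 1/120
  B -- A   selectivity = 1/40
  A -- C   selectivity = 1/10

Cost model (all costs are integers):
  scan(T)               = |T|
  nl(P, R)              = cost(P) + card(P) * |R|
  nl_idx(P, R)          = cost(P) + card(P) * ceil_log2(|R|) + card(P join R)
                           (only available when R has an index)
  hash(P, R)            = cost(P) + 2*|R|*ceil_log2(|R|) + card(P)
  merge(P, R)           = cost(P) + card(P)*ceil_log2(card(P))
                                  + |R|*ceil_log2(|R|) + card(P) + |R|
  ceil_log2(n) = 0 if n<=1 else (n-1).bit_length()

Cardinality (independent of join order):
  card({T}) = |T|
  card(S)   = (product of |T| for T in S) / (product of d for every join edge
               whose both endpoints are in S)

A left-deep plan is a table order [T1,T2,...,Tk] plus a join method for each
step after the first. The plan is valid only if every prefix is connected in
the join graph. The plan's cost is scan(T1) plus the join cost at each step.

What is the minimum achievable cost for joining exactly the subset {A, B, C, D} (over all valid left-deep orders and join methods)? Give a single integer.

13700

Selinger DP over subsets of {A,B,C,D}:
  {D}: scan cost=120, card=120
  {B}: scan cost=300, card=300
  {A}: scan cost=200, card=200
  {C}: scan cost=400, card=400
  {BD}: card=300; try (B,nl_idx)→1500, (D,hash)→2280, (B,merge)→4080, (D,merge)→4260, (B,hash)→5640, (B,nl)→36120 …(+1); best=1500 via (B,nl_idx)
  {AB}: card=1500; try (B,nl_idx)→3500, (A,hash)→3800, (A,nl_idx)→4200, (B,merge)→5000, (A,merge)→5100, (B,hash)→5800 …(+2); best=3500 via (B,nl_idx)
  {AC}: card=8000; try (A,hash)→4000, (C,merge)→6000, (A,merge)→6200, (C,hash)→7600, (C,nl_idx)→10000, (A,nl_idx)→11600 …(+2); best=4000 via (A,hash)
  {ABD}: card=1500; try (A,hash)→5000, (A,nl_idx)→5400, (A,merge)→6300, (D,hash)→6680, (D,merge)→22460, (A,nl)→61500 …(+1); best=5000 via (A,hash)
  {ABC}: card=60000; try (C,hash)→12200, (B,hash)→17400, (C,merge)→25500, (C,nl_idx)→77000, (B,merge)→119000, (B,nl_idx)→136000 …(+2); best=12200 via (C,hash)
  {ABCD}: card=60000; try (C,hash)→13700, (C,merge)→27000, (D,hash)→73880, (C,nl_idx)→78500, (C,nl)→605000, (D,merge)→1033160 …(+1); best=13700 via (C,hash)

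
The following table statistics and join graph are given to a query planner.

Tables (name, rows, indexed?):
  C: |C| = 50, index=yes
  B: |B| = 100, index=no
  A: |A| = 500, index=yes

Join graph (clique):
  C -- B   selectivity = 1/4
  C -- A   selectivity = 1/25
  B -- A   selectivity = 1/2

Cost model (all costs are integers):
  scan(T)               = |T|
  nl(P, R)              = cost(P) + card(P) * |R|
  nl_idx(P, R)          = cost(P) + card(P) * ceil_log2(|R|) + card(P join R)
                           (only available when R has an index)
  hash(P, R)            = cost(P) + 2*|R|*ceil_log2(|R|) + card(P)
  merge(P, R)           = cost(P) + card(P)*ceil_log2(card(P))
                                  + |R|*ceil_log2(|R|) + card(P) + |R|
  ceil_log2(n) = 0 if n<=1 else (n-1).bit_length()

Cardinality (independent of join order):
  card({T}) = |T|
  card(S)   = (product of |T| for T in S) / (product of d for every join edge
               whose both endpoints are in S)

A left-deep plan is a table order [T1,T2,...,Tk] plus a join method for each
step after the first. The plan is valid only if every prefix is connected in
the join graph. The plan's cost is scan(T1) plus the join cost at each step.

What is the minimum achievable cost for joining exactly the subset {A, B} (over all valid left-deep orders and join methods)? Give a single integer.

2400

Selinger DP over subsets of {A,B}:
  {B}: scan cost=100, card=100
  {A}: scan cost=500, card=500
  {AB}: card=25000; try (B,hash)→2400, (A,merge)→5900, (B,merge)→6300, (A,hash)→9200, (A,nl_idx)→26000, (A,nl)→50100 …(+1); best=2400 via (B,hash)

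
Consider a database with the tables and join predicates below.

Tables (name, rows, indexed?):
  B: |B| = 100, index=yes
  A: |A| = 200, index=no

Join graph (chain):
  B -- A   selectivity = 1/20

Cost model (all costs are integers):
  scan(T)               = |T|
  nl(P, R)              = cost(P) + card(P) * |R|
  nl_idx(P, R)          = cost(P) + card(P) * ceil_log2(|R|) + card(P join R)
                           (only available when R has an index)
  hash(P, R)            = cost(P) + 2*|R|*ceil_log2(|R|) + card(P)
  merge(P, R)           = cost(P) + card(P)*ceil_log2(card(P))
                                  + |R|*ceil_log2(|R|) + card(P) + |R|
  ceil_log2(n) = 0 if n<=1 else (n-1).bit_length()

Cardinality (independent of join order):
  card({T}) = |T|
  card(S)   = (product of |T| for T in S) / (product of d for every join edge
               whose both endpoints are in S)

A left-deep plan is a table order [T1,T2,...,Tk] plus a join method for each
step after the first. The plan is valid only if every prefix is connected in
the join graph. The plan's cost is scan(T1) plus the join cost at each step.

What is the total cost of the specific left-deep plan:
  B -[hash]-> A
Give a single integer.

step 1: scan B: cost=100, card=100
step 2: join A via hash
    card(P join A) = 100*200/(20) = 1000
    cost = 100 + 2*200*8 + 100 = 3400

3400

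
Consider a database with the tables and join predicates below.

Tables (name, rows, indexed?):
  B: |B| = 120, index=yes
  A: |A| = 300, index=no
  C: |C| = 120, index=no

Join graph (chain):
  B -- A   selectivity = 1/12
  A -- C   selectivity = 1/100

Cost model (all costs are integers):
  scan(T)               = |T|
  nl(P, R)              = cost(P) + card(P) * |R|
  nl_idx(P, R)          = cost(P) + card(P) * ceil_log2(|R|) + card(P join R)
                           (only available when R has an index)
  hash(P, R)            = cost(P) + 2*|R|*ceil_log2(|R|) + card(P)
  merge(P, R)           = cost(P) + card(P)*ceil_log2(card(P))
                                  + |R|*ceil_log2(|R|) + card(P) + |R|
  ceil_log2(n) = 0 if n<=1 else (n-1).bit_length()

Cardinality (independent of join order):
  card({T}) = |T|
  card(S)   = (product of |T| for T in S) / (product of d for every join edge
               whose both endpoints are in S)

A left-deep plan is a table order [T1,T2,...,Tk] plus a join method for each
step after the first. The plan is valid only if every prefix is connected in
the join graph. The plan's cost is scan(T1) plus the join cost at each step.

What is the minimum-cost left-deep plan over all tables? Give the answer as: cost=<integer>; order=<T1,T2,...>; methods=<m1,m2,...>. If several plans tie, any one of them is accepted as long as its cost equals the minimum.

cost=4320; order=A,C,B; methods=hash,hash

Selinger DP (subsets sized 1..n):
  {B}: scan cost=120, card=120
  {A}: scan cost=300, card=300
  {C}: scan cost=120, card=120
  {AB}: card=3000; try (B,hash)→2280, (A,merge)→4080, (B,merge)→4260, (B,nl_idx)→5400, (A,hash)→5640, (A,nl)→36120 …(+1); best=2280 via (B,hash)
  {AC}: card=360; try (C,hash)→2280, (A,merge)→4080, (C,merge)→4260, (A,hash)→5640, (A,nl)→36120, (C,nl)→36300; best=2280 via (C,hash)
  {ABC}: card=3600; try (B,hash)→4320, (B,merge)→6840, (C,hash)→6960, (B,nl_idx)→8400, (C,merge)→42240, (B,nl)→45480 …(+1); best=4320 via (B,hash)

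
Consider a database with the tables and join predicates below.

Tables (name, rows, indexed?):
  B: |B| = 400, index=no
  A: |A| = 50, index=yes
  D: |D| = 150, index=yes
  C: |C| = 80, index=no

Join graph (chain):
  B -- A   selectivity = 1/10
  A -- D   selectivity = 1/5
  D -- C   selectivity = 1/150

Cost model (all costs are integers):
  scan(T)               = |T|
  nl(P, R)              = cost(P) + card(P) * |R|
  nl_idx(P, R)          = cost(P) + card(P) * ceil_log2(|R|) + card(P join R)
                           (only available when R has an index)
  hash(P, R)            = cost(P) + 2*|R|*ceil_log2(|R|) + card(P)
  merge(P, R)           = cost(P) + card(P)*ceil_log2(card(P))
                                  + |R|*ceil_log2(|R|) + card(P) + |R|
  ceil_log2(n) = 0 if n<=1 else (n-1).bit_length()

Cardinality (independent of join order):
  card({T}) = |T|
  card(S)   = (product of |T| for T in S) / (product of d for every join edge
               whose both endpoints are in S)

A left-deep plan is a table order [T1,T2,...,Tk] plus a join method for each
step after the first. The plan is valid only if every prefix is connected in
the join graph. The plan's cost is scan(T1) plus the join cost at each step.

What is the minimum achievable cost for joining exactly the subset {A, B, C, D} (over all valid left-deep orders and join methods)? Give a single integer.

9480

Selinger DP over subsets of {A,B,C,D}:
  {B}: scan cost=400, card=400
  {A}: scan cost=50, card=50
  {D}: scan cost=150, card=150
  {C}: scan cost=80, card=80
  {AB}: card=2000; try (A,hash)→1400, (B,merge)→4400, (A,merge)→4750, (A,nl_idx)→4800, (B,hash)→7300, (B,nl)→20050 …(+1); best=1400 via (A,hash)
  {AD}: card=1500; try (A,hash)→900, (D,merge)→1750, (A,merge)→1850, (D,nl_idx)→1950, (D,hash)→2500, (A,nl_idx)→2550 …(+2); best=900 via (A,hash)
  {CD}: card=80; try (D,nl_idx)→800, (C,hash)→1420, (D,merge)→2070, (C,merge)→2140, (D,hash)→2560, (D,nl)→12080 …(+1); best=800 via (D,nl_idx)
  {ABD}: card=60000; try (D,hash)→5800, (B,hash)→9600, (B,merge)→22900, (D,merge)→26750, (D,nl_idx)→77400, (D,nl)→301400 …(+1); best=5800 via (D,hash)
  {ACD}: card=800; try (A,hash)→1480, (A,merge)→1790, (A,nl_idx)→2080, (C,hash)→3520, (A,nl)→4800, (C,merge)→19540 …(+1); best=1480 via (A,hash)
  {ABCD}: card=32000; try (B,hash)→9480, (B,merge)→14280, (C,hash)→66920, (B,nl)→321480, (C,merge)→1026440, (C,nl)→4805800; best=9480 via (B,hash)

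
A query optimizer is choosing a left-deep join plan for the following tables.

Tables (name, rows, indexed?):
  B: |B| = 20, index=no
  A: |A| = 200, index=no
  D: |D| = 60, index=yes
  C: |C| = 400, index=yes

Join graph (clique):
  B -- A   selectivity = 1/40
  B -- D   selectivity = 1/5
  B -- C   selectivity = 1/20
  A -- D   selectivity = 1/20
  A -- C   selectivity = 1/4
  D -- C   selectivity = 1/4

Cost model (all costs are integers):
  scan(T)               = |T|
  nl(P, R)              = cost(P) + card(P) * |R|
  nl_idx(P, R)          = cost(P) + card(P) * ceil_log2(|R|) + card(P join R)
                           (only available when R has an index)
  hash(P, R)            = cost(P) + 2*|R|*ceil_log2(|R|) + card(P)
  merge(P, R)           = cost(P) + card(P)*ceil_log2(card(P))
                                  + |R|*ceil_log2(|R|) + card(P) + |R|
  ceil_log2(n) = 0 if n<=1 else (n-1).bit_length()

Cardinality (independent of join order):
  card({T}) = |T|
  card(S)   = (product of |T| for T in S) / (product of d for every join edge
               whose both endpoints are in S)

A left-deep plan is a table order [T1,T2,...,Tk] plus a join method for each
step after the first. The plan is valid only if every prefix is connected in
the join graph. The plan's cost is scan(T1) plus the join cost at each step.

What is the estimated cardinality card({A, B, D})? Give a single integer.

60

Tables in S: A(200), B(20), D(60)
Edges inside S: B-A(d=40), B-D(d=5), A-D(d=20)
numerator = 200 * 20 * 60 = 240000
denominator = 40 * 5 * 20 = 4000
card(S) = 240000 / 4000 = 60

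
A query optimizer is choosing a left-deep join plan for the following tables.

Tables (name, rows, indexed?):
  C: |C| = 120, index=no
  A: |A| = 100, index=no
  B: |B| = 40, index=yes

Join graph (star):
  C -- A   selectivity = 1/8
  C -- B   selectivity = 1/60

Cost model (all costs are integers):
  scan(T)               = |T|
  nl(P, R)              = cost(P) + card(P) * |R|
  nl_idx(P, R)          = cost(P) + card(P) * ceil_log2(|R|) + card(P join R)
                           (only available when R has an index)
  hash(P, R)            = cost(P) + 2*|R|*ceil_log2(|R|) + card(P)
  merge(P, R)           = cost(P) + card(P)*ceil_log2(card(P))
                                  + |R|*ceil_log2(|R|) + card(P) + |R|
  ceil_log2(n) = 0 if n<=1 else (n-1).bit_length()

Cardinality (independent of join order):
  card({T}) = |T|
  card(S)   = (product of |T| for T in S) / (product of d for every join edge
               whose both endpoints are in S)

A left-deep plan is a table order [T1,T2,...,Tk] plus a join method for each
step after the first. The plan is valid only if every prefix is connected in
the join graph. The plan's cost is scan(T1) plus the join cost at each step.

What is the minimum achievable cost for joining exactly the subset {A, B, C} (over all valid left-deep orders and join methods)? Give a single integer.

2160

Selinger DP over subsets of {A,B,C}:
  {C}: scan cost=120, card=120
  {A}: scan cost=100, card=100
  {B}: scan cost=40, card=40
  {AC}: card=1500; try (A,hash)→1640, (C,merge)→1860, (C,hash)→1880, (A,merge)→1880, (C,nl)→12100, (A,nl)→12120; best=1640 via (A,hash)
  {BC}: card=80; try (B,hash)→720, (B,nl_idx)→920, (C,merge)→1280, (B,merge)→1360, (C,hash)→1760, (C,nl)→4840 …(+1); best=720 via (B,hash)
  {ABC}: card=1000; try (A,merge)→2160, (A,hash)→2200, (B,hash)→3620, (A,nl)→8720, (B,nl_idx)→11640, (B,merge)→19920 …(+1); best=2160 via (A,merge)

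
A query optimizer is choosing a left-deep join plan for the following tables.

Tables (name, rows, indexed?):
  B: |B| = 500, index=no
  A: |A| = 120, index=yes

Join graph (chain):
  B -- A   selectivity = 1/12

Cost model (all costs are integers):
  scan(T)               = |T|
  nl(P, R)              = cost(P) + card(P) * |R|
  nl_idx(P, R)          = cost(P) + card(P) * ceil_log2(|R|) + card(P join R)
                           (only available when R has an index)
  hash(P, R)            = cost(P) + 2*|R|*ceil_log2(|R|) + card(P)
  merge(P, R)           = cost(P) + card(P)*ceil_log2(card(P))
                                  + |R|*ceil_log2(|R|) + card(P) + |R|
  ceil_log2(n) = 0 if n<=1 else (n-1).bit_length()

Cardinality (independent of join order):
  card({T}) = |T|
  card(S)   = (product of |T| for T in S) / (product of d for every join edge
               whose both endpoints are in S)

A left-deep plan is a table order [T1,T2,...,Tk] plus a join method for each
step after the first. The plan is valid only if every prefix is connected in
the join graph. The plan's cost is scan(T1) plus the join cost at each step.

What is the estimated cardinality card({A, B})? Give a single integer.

5000

Tables in S: A(120), B(500)
Edges inside S: B-A(d=12)
numerator = 120 * 500 = 60000
denominator = 12 = 12
card(S) = 60000 / 12 = 5000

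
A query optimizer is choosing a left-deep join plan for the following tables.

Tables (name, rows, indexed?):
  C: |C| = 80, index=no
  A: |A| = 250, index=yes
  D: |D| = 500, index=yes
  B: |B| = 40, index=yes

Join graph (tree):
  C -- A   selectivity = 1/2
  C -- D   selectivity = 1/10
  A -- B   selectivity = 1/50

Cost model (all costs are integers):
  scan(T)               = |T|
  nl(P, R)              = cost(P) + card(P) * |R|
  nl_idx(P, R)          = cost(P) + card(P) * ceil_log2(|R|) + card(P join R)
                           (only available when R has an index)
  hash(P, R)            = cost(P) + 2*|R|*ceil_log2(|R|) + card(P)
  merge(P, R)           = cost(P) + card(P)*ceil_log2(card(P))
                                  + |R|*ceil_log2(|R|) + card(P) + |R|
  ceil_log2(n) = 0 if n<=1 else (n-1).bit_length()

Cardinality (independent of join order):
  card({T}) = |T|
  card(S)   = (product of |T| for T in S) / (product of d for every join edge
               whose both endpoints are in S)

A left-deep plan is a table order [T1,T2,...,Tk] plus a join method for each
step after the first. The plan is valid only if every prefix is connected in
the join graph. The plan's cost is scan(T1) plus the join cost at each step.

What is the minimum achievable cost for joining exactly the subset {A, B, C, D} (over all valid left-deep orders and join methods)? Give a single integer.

Selinger DP over subsets of {A,B,C,D}:
  {C}: scan cost=80, card=80
  {A}: scan cost=250, card=250
  {D}: scan cost=500, card=500
  {B}: scan cost=40, card=40
  {AC}: card=10000; try (C,hash)→1620, (A,merge)→2970, (C,merge)→3140, (A,hash)→4160, (A,nl_idx)→10720, (A,nl)→20080 …(+1); best=1620 via (C,hash)
  {CD}: card=4000; try (C,hash)→2120, (D,nl_idx)→4800, (D,merge)→5720, (C,merge)→6140, (D,hash)→9160, (D,nl)→40080 …(+1); best=2120 via (C,hash)
  {AB}: card=200; try (A,nl_idx)→560, (B,hash)→980, (B,nl_idx)→1950, (A,merge)→2570, (B,merge)→2780, (A,hash)→4080 …(+2); best=560 via (A,nl_idx)
  {ACD}: card=500000; try (A,hash)→10120, (D,hash)→20620, (A,merge)→56370, (D,merge)→156620, (A,nl_idx)→534120, (D,nl_idx)→591620 …(+2); best=10120 via (A,hash)
  {ABC}: card=8000; try (C,hash)→1880, (C,merge)→3000, (B,hash)→12100, (C,nl)→16560, (B,nl_idx)→69620, (B,merge)→151900 …(+1); best=1880 via (C,hash)
  {ABCD}: card=400000; try (D,hash)→18880, (D,merge)→118880, (D,nl_idx)→473880, (B,hash)→510600, (B,nl_idx)→3410120, (D,nl)→4001880 …(+2); best=18880 via (D,hash)

18880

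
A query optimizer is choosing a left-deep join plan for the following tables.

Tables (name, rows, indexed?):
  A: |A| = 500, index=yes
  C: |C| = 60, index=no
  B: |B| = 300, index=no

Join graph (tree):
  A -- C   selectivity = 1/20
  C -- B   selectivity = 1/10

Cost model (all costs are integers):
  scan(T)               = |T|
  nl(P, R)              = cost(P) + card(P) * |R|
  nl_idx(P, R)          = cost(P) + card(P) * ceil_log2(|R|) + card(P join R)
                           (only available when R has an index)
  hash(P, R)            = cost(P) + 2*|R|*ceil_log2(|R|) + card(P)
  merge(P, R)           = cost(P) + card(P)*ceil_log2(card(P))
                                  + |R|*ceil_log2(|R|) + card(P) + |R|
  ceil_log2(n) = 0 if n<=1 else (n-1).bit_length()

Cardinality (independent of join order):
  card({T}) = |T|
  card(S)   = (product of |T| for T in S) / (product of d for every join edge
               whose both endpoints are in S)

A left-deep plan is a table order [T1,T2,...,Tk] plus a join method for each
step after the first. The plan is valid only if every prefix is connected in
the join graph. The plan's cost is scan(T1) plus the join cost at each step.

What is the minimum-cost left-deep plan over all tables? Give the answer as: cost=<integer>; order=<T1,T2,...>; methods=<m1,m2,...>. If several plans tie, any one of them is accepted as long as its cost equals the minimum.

cost=8620; order=A,C,B; methods=hash,hash

Selinger DP (subsets sized 1..n):
  {A}: scan cost=500, card=500
  {C}: scan cost=60, card=60
  {B}: scan cost=300, card=300
  {AC}: card=1500; try (C,hash)→1720, (A,nl_idx)→2100, (A,merge)→5480, (C,merge)→5920, (A,hash)→9120, (A,nl)→30060 …(+1); best=1720 via (C,hash)
  {BC}: card=1800; try (C,hash)→1320, (B,merge)→3480, (C,merge)→3720, (B,hash)→5520, (B,nl)→18060, (C,nl)→18300; best=1320 via (C,hash)
  {ABC}: card=45000; try (B,hash)→8620, (A,hash)→12120, (B,merge)→22720, (A,merge)→27920, (A,nl_idx)→62520, (B,nl)→451720 …(+1); best=8620 via (B,hash)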